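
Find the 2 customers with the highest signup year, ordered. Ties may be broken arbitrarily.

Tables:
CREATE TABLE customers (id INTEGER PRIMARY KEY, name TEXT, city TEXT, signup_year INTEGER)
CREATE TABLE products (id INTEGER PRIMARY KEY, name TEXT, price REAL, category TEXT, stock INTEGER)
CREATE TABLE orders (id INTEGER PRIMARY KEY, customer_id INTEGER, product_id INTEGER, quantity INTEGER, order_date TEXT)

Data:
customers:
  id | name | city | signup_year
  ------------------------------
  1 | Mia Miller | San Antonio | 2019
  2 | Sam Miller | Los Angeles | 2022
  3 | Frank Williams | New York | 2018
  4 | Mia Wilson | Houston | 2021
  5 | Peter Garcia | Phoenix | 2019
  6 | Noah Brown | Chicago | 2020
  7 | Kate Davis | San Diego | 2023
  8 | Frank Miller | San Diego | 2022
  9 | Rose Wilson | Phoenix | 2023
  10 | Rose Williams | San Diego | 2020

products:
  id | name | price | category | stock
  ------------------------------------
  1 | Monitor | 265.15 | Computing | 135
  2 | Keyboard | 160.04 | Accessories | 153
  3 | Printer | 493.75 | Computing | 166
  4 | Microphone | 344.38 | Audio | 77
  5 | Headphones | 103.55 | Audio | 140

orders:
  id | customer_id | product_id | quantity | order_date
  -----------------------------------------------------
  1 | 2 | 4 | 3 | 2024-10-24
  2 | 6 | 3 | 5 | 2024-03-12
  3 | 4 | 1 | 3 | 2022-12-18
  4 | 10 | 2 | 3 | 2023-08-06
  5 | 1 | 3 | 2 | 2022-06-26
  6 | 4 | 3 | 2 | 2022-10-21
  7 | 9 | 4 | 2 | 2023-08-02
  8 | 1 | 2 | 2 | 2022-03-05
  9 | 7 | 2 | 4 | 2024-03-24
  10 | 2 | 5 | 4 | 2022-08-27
SELECT name, signup_year FROM customers ORDER BY signup_year DESC LIMIT 2

Execution result:
name | signup_year
Kate Davis | 2023
Rose Wilson | 2023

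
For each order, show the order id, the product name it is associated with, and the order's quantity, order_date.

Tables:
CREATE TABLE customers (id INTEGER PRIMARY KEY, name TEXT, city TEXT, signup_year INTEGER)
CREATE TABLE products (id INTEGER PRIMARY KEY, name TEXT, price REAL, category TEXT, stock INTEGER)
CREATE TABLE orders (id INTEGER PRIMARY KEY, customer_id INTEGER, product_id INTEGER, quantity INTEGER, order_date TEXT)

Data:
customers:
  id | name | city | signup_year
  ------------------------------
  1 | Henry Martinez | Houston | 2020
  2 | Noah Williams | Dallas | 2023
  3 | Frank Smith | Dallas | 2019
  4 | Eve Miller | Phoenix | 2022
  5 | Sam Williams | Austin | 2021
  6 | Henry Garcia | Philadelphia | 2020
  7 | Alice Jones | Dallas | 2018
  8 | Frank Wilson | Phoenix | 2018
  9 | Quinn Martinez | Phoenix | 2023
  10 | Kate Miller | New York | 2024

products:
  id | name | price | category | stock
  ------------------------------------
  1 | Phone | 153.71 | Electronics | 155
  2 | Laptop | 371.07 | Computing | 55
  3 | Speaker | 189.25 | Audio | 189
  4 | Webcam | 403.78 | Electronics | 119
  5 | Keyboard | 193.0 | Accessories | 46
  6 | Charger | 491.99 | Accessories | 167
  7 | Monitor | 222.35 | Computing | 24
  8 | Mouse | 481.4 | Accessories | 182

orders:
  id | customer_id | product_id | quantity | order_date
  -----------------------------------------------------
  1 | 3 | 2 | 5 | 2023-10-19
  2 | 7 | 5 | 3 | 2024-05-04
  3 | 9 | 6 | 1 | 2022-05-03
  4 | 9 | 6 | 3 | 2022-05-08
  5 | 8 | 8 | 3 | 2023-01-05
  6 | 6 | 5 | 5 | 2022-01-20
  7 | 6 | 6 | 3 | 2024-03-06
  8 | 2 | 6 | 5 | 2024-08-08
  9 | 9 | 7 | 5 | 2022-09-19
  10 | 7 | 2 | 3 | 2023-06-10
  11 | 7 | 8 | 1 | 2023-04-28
SELECT c.id, p.name AS product, c.quantity, c.order_date FROM orders c JOIN products p ON c.product_id = p.id

Execution result:
id | product | quantity | order_date
1 | Laptop | 5 | 2023-10-19
2 | Keyboard | 3 | 2024-05-04
3 | Charger | 1 | 2022-05-03
4 | Charger | 3 | 2022-05-08
5 | Mouse | 3 | 2023-01-05
6 | Keyboard | 5 | 2022-01-20
7 | Charger | 3 | 2024-03-06
8 | Charger | 5 | 2024-08-08
9 | Monitor | 5 | 2022-09-19
10 | Laptop | 3 | 2023-06-10
11 | Mouse | 1 | 2023-04-28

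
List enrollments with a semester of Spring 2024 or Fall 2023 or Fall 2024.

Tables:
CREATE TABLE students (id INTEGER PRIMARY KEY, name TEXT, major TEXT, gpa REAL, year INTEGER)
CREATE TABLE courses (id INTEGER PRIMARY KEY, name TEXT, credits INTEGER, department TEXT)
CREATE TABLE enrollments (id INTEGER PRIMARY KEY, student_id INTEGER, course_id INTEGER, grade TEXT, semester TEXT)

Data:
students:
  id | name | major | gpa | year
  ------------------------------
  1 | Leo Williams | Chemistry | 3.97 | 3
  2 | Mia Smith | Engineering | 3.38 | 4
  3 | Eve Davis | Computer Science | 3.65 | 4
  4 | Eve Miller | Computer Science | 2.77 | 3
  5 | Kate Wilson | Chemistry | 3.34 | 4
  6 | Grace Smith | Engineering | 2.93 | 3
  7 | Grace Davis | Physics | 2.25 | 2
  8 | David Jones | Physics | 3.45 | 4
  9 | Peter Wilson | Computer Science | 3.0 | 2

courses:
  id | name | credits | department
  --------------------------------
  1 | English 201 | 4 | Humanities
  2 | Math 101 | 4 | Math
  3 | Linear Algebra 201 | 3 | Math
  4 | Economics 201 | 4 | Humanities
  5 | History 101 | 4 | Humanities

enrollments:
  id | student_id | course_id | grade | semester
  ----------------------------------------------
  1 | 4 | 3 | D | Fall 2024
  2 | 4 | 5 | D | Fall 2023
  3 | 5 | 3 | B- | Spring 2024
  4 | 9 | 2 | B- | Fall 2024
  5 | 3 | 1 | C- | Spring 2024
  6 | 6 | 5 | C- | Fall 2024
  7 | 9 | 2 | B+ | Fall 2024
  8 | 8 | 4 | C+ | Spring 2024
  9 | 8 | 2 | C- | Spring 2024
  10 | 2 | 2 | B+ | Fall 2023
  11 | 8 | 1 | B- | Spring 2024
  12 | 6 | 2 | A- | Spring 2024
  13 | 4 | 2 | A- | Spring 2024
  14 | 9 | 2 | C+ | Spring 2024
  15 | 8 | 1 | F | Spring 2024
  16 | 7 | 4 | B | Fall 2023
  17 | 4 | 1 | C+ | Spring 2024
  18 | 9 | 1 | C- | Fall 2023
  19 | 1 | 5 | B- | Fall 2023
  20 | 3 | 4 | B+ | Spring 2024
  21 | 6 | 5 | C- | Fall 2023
SELECT id, semester FROM enrollments WHERE semester IN ('Spring 2024', 'Fall 2023', 'Fall 2024')

Execution result:
id | semester
1 | Fall 2024
2 | Fall 2023
3 | Spring 2024
4 | Fall 2024
5 | Spring 2024
6 | Fall 2024
7 | Fall 2024
8 | Spring 2024
9 | Spring 2024
10 | Fall 2023
11 | Spring 2024
12 | Spring 2024
13 | Spring 2024
14 | Spring 2024
15 | Spring 2024
16 | Fall 2023
17 | Spring 2024
18 | Fall 2023
19 | Fall 2023
20 | Spring 2024
21 | Fall 2023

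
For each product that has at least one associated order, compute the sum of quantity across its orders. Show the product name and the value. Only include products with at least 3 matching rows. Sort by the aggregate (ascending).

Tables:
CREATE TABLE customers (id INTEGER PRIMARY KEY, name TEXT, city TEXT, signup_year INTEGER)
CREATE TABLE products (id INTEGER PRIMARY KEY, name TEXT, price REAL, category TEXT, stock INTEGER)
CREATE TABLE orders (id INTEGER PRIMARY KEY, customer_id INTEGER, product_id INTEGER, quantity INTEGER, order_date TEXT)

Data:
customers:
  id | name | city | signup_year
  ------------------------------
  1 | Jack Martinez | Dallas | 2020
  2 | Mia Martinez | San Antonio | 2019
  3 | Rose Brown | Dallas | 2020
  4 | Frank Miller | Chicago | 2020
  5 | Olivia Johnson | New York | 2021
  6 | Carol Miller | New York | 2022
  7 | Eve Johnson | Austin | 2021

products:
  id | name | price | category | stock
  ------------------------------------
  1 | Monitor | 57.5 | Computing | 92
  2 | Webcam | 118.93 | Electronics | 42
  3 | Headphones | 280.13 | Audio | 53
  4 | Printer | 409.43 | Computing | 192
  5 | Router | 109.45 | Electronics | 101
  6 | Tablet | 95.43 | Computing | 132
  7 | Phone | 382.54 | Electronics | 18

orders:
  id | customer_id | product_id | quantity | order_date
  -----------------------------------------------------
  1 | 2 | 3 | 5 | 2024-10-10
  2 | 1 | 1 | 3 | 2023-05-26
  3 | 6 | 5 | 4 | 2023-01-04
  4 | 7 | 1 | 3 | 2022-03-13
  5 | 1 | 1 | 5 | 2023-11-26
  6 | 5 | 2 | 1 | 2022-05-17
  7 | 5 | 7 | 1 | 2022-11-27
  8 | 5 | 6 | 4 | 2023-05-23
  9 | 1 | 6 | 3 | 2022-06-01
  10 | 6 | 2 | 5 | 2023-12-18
SELECT p.name, SUM(c.quantity) AS sum_quantity FROM orders c JOIN products p ON c.product_id = p.id GROUP BY p.id, p.name HAVING COUNT(*) >= 3 ORDER BY sum_quantity ASC

Execution result:
name | sum_quantity
Monitor | 11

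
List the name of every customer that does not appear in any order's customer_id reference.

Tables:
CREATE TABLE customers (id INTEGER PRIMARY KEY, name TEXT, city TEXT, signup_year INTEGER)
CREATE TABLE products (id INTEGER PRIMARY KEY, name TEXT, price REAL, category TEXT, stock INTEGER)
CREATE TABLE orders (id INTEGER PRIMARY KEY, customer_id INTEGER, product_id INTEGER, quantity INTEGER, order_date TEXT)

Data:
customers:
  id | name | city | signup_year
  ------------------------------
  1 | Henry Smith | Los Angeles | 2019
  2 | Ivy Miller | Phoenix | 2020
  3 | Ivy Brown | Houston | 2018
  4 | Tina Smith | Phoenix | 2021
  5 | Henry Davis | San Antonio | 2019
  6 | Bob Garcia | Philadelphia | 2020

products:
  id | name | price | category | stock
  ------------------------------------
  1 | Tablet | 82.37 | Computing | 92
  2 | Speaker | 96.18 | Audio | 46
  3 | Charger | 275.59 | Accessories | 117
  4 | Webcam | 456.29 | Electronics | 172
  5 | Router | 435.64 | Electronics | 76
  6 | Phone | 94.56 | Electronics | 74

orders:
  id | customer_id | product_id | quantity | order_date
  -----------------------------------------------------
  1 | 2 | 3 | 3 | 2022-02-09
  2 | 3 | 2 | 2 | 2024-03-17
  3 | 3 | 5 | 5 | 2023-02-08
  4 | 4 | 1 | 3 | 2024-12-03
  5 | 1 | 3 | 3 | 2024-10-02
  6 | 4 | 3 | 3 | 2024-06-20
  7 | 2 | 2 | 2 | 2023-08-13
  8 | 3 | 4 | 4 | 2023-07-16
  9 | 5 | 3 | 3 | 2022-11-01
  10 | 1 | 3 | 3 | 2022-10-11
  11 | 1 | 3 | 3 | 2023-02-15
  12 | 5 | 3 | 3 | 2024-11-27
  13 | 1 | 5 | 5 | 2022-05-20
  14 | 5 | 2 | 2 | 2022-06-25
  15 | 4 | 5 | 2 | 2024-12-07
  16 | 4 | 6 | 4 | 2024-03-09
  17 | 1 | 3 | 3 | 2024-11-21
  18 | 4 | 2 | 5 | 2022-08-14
SELECT p.name FROM customers p LEFT JOIN orders c ON c.customer_id = p.id WHERE c.id IS NULL

Execution result:
Bob Garcia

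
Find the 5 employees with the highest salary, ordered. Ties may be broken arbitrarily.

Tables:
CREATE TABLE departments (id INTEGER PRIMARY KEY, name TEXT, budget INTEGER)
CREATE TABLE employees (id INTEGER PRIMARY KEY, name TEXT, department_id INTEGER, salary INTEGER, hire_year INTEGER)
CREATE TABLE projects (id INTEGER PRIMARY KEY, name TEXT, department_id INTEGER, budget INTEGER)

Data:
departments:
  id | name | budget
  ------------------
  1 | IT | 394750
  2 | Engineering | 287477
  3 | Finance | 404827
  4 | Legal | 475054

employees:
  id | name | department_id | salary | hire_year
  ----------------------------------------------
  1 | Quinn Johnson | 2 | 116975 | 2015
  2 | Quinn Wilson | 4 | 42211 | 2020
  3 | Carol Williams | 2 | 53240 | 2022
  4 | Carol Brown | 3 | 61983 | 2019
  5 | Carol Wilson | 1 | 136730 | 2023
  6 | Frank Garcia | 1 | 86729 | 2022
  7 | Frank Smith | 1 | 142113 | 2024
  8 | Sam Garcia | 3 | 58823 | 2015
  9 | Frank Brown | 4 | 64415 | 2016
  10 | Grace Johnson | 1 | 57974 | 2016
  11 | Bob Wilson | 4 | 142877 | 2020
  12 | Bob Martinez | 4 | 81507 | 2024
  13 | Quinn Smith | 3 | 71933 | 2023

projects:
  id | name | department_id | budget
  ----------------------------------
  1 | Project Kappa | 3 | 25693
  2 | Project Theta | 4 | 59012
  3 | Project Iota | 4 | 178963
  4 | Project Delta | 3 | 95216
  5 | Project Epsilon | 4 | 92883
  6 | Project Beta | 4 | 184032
SELECT name, salary FROM employees ORDER BY salary DESC LIMIT 5

Execution result:
name | salary
Bob Wilson | 142877
Frank Smith | 142113
Carol Wilson | 136730
Quinn Johnson | 116975
Frank Garcia | 86729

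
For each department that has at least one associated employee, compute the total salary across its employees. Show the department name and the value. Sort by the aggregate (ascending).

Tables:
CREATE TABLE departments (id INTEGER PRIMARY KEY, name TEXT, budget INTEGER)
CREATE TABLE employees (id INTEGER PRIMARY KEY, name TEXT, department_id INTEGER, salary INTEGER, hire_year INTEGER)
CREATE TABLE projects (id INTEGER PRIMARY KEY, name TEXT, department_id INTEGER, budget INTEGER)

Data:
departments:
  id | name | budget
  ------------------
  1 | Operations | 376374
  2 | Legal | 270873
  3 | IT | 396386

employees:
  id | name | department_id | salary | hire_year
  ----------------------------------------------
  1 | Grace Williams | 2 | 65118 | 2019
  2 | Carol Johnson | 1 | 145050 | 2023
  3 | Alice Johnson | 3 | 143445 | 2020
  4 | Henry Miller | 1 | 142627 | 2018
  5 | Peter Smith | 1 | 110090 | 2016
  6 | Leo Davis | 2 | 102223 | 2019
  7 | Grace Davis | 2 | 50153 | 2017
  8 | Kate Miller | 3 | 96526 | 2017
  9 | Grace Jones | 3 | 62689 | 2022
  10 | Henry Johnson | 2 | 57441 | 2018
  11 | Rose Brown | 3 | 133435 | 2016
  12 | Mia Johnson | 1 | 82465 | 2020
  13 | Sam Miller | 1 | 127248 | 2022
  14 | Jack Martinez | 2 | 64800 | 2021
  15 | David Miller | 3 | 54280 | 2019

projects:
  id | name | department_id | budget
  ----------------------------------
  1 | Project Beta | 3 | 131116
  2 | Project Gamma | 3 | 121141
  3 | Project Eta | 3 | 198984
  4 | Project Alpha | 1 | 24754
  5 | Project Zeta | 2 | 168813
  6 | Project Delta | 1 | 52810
SELECT p.name, SUM(c.salary) AS sum_salary FROM employees c JOIN departments p ON c.department_id = p.id GROUP BY p.id, p.name ORDER BY sum_salary ASC

Execution result:
name | sum_salary
Legal | 339735
IT | 490375
Operations | 607480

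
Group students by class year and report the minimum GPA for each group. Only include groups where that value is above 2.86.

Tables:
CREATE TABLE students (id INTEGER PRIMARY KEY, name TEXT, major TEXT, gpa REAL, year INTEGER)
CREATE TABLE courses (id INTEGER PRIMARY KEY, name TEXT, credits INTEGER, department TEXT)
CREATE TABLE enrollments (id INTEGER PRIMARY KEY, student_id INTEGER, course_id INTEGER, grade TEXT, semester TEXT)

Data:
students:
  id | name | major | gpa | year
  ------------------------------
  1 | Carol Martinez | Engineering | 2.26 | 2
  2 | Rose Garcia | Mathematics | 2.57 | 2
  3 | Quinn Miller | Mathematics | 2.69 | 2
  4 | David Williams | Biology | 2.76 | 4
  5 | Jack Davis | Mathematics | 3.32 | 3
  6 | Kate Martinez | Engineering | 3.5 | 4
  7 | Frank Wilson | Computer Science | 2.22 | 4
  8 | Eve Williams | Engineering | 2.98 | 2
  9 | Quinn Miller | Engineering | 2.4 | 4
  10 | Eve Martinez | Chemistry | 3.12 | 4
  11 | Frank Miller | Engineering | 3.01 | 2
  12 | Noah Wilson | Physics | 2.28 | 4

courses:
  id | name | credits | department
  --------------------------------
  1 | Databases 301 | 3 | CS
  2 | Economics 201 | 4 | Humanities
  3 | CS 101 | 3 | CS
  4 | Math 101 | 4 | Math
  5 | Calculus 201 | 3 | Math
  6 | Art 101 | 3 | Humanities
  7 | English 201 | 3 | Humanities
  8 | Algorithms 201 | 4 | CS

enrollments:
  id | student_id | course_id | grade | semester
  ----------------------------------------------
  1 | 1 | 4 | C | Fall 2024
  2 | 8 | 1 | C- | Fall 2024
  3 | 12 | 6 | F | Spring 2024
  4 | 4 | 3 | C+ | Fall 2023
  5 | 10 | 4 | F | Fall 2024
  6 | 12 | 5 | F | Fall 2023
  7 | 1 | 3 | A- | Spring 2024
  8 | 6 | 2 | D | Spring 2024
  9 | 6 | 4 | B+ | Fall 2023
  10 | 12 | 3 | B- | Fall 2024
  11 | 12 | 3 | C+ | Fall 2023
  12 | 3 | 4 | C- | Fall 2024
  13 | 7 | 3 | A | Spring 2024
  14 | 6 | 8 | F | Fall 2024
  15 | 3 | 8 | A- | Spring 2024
SELECT year, MIN(gpa) AS min_gpa FROM students GROUP BY year HAVING MIN(gpa) > 2.86

Execution result:
year | min_gpa
3 | 3.32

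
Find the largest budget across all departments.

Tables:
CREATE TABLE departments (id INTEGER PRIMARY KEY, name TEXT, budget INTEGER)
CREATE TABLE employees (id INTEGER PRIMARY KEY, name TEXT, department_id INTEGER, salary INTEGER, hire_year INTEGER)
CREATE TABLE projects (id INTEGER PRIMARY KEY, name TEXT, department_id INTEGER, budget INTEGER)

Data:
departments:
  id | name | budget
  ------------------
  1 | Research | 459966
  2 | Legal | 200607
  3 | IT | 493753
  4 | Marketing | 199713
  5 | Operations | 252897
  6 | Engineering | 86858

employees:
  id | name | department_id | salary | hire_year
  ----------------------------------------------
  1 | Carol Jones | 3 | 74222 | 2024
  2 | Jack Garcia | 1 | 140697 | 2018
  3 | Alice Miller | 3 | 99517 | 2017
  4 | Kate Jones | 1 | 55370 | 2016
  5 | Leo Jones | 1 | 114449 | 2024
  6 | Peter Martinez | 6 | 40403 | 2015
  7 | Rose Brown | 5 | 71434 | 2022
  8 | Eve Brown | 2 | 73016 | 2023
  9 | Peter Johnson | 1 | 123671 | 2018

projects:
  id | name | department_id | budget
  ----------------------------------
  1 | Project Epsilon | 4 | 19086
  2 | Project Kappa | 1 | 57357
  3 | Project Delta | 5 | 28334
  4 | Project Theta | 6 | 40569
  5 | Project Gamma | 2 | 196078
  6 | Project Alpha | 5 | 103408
SELECT MAX(budget) FROM departments

Execution result:
493753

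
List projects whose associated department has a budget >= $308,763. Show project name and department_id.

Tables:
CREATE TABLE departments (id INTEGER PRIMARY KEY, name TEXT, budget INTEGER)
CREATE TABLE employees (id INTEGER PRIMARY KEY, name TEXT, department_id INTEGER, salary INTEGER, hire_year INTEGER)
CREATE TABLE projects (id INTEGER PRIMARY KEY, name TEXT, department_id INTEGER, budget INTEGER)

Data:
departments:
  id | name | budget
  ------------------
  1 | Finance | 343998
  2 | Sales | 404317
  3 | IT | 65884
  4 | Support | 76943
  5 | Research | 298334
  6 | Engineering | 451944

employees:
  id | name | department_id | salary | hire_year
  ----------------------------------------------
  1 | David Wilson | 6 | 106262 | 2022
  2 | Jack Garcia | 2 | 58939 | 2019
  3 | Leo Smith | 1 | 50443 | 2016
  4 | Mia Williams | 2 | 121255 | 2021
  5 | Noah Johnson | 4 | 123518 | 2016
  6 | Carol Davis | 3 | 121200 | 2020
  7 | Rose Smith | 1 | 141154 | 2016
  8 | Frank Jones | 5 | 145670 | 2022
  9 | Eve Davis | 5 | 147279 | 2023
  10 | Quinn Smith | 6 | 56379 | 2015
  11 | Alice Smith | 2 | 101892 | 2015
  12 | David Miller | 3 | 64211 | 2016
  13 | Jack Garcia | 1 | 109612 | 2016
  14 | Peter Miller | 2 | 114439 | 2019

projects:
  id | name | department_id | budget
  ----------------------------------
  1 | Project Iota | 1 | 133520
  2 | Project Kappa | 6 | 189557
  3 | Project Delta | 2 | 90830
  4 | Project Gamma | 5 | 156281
SELECT name, department_id FROM projects WHERE department_id IN (SELECT id FROM departments WHERE budget >= 308763)

Execution result:
name | department_id
Project Iota | 1
Project Kappa | 6
Project Delta | 2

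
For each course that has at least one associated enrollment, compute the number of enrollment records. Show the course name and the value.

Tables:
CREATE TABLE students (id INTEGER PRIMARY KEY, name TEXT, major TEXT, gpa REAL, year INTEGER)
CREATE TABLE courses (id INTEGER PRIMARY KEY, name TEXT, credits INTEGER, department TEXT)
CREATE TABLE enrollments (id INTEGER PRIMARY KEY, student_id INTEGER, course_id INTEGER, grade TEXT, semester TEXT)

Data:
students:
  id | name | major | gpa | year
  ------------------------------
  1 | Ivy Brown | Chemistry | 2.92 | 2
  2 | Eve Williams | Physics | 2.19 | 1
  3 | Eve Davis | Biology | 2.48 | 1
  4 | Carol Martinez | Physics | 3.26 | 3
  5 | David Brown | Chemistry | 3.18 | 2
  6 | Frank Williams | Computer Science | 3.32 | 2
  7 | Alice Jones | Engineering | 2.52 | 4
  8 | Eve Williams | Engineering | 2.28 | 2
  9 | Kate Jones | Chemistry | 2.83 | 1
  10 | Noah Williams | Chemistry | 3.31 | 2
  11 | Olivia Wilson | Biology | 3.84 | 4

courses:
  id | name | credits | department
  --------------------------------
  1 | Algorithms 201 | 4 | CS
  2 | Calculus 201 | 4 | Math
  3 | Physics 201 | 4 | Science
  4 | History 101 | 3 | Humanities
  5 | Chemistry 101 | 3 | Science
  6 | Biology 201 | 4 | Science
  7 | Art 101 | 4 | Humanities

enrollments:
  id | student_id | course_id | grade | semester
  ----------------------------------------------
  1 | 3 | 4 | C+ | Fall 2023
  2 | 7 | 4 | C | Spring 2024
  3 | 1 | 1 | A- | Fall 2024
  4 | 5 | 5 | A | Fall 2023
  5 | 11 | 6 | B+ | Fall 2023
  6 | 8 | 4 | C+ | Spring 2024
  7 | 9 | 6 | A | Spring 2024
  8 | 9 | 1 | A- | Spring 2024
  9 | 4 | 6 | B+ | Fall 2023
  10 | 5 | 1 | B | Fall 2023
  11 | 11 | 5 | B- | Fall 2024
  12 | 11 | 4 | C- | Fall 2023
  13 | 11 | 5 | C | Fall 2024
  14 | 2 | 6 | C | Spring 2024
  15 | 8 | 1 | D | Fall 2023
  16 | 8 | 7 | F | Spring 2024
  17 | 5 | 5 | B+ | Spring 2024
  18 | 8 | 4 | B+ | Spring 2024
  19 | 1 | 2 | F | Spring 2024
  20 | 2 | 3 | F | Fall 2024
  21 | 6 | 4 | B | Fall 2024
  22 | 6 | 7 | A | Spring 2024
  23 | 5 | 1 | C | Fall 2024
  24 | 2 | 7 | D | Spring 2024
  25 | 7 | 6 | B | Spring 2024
SELECT p.name, COUNT(*) AS n FROM enrollments c JOIN courses p ON c.course_id = p.id GROUP BY p.id, p.name

Execution result:
name | n
Algorithms 201 | 5
Calculus 201 | 1
Physics 201 | 1
History 101 | 6
Chemistry 101 | 4
Biology 201 | 5
Art 101 | 3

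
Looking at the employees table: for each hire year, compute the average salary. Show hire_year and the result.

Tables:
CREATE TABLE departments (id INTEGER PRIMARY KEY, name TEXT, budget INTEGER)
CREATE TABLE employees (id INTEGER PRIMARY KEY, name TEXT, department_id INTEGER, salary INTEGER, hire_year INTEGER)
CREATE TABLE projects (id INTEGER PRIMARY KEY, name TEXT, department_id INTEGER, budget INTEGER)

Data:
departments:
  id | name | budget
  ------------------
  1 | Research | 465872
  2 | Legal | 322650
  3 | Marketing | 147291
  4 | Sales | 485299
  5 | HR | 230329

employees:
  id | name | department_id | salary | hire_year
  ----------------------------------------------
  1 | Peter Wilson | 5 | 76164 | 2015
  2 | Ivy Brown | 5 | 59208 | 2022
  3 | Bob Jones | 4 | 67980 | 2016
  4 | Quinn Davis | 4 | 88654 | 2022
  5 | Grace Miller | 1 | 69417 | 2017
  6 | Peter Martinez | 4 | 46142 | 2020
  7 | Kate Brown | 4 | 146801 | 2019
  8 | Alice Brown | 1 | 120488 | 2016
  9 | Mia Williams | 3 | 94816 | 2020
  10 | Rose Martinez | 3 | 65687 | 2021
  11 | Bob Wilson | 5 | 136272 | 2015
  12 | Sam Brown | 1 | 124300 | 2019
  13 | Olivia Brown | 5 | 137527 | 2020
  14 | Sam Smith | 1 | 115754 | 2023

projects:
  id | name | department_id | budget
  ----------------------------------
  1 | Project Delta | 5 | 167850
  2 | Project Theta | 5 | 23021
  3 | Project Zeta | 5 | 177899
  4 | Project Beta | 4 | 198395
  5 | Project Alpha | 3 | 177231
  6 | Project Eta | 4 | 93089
SELECT hire_year, AVG(salary) AS avg_salary FROM employees GROUP BY hire_year

Execution result:
hire_year | avg_salary
2015 | 106218.00
2016 | 94234.00
2017 | 69417.00
2019 | 135550.50
2020 | 92828.33
2021 | 65687.00
2022 | 73931.00
2023 | 115754.00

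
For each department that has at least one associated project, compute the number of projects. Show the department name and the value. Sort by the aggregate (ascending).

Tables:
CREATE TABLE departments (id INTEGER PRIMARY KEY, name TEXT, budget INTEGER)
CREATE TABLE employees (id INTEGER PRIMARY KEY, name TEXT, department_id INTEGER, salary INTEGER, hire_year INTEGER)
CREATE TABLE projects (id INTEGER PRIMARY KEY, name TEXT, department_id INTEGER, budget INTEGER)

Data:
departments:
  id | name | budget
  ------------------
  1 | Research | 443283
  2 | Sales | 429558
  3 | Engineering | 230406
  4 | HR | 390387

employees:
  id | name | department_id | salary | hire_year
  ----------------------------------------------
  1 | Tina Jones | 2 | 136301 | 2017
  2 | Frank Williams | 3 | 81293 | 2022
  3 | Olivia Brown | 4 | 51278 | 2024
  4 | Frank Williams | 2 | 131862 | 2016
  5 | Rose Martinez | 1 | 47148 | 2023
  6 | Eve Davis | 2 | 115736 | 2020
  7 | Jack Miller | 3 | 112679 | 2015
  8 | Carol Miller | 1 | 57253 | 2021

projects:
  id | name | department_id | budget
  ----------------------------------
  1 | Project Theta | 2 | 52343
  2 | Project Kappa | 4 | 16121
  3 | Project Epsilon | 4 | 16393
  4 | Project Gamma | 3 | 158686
SELECT p.name, COUNT(*) AS n FROM projects c JOIN departments p ON c.department_id = p.id GROUP BY p.id, p.name ORDER BY n ASC

Execution result:
name | n
Sales | 1
Engineering | 1
HR | 2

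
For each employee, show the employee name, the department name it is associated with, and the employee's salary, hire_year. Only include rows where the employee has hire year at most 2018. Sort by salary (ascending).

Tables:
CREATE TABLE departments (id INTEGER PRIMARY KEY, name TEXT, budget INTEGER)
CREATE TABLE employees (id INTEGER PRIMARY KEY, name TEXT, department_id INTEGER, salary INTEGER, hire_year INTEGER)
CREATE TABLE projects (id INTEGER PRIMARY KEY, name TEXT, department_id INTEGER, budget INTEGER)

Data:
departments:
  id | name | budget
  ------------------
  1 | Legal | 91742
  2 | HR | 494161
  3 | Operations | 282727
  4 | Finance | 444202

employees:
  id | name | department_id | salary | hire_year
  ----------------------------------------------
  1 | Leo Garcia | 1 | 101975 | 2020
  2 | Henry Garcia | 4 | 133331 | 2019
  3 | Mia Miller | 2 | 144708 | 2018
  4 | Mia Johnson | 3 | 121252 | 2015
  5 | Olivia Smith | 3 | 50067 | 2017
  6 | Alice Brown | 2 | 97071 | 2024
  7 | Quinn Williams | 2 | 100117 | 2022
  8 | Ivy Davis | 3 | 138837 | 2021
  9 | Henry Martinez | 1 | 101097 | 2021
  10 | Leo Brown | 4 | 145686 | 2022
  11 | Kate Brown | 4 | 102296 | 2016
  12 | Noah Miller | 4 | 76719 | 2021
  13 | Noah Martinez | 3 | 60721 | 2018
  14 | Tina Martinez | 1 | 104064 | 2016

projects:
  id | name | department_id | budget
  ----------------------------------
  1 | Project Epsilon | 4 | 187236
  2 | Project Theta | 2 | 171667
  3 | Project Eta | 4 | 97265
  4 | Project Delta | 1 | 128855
SELECT c.name, p.name AS department, c.salary, c.hire_year FROM employees c JOIN departments p ON c.department_id = p.id WHERE c.hire_year <= 2018 ORDER BY c.salary ASC

Execution result:
name | department | salary | hire_year
Olivia Smith | Operations | 50067 | 2017
Noah Martinez | Operations | 60721 | 2018
Kate Brown | Finance | 102296 | 2016
Tina Martinez | Legal | 104064 | 2016
Mia Johnson | Operations | 121252 | 2015
Mia Miller | HR | 144708 | 2018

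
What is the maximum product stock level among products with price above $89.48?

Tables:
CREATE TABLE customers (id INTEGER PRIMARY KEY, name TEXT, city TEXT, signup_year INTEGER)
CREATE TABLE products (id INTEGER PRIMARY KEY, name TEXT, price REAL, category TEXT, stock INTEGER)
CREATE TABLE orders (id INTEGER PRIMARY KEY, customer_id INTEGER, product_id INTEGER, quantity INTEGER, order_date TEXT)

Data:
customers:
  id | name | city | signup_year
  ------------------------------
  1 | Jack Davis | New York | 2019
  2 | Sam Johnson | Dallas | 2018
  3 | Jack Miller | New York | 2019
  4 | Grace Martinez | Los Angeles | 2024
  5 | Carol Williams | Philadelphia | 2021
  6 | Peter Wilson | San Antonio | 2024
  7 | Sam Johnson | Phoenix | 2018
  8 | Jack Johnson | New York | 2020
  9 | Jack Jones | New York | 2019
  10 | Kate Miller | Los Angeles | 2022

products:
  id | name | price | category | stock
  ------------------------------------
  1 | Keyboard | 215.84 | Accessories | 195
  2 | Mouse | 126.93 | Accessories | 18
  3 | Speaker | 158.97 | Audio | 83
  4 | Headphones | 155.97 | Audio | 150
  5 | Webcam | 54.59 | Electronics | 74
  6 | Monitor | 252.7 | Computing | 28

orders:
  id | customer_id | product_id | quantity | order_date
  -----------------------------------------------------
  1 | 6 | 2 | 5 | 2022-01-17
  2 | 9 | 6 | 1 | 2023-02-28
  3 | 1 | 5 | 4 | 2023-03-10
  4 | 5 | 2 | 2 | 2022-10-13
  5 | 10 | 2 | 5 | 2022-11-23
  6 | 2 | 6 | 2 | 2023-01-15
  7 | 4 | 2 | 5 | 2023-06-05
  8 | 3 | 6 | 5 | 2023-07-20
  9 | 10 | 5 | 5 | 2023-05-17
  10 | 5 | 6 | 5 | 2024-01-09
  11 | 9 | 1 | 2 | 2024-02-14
SELECT MAX(stock) FROM products WHERE price > 89.48

Execution result:
195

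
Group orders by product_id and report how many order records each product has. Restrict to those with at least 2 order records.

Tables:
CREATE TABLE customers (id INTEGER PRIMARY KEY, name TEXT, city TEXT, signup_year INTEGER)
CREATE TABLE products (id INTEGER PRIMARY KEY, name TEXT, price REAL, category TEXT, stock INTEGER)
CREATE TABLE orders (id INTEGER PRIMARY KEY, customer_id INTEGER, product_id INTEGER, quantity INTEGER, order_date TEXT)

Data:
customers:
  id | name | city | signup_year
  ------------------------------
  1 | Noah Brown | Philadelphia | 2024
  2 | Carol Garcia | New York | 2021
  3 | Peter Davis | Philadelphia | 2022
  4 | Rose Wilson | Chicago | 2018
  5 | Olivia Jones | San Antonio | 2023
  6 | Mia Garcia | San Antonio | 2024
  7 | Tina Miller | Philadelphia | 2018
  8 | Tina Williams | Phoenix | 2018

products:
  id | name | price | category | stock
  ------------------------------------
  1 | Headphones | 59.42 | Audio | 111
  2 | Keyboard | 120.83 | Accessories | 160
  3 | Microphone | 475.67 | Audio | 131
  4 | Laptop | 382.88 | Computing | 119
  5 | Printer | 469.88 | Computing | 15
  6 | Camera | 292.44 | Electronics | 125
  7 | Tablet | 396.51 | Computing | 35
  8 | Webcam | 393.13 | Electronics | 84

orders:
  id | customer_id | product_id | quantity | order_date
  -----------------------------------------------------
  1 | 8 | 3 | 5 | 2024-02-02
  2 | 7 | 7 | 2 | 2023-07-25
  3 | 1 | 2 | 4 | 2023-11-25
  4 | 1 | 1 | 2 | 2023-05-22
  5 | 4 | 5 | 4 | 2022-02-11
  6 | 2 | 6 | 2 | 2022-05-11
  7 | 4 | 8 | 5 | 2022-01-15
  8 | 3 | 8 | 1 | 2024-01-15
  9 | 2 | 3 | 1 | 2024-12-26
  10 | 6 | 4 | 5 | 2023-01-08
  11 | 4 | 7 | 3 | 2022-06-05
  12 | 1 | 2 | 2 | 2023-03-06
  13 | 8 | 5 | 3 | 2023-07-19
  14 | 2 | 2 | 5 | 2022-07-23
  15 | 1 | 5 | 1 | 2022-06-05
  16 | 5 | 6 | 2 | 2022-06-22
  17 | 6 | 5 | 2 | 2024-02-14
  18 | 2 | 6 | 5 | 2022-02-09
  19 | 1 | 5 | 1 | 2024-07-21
SELECT product_id, COUNT(*) AS order_count FROM orders GROUP BY product_id HAVING COUNT(*) >= 2

Execution result:
product_id | order_count
2 | 3
3 | 2
5 | 5
6 | 3
7 | 2
8 | 2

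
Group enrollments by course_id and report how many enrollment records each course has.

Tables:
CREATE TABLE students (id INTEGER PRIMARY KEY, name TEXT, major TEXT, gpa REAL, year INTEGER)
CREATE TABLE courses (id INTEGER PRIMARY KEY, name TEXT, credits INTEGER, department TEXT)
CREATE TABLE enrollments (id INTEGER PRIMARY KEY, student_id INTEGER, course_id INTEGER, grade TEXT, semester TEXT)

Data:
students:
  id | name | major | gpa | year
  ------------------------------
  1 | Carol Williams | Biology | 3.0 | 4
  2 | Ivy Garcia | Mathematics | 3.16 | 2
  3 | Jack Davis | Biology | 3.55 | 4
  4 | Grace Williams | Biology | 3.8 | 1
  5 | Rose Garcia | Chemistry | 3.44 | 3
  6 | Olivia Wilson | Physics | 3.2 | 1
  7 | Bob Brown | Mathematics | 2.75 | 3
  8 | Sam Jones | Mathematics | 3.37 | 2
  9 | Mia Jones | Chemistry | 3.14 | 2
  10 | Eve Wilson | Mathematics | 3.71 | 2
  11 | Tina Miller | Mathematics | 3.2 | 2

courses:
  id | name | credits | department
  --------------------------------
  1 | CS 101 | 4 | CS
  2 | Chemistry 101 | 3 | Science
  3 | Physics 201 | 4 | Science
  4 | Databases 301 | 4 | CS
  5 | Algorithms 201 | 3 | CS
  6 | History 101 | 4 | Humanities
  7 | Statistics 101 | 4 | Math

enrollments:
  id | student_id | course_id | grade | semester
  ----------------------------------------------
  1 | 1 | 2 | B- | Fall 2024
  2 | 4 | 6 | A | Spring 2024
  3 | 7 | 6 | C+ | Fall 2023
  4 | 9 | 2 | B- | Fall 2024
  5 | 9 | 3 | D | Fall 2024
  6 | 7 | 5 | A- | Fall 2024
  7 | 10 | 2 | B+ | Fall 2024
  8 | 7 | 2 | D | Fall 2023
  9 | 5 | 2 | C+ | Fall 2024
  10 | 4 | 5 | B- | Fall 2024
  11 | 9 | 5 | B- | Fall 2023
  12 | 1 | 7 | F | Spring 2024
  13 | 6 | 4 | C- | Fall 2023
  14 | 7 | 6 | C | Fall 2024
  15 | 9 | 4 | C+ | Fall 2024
SELECT course_id, COUNT(*) AS enrollment_count FROM enrollments GROUP BY course_id

Execution result:
course_id | enrollment_count
2 | 5
3 | 1
4 | 2
5 | 3
6 | 3
7 | 1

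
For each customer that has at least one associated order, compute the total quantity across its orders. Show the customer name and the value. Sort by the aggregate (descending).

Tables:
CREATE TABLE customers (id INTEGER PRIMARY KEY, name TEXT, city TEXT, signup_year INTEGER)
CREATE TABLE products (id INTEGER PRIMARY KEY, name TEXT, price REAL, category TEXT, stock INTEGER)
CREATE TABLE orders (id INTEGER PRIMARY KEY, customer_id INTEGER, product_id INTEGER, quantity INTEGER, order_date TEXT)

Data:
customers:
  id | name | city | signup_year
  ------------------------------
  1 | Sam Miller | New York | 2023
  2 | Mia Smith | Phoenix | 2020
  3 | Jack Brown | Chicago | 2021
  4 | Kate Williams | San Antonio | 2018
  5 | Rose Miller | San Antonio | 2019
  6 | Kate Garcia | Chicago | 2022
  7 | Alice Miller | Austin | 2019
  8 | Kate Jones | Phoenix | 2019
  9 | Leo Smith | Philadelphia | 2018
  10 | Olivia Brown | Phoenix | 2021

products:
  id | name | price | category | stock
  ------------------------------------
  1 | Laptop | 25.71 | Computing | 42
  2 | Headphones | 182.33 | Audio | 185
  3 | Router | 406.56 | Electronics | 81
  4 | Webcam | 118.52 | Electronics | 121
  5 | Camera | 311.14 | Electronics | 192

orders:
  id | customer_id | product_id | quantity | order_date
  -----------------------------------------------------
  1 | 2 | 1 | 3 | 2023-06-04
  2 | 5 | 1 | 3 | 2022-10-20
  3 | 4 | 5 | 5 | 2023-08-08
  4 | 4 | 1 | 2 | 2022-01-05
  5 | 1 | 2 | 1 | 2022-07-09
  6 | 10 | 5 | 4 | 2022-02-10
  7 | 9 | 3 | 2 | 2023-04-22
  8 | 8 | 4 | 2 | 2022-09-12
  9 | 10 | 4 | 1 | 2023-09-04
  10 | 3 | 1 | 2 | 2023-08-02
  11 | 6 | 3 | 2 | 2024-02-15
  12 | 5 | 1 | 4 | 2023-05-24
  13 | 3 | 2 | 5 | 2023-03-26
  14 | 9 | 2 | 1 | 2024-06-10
SELECT p.name, SUM(c.quantity) AS sum_quantity FROM orders c JOIN customers p ON c.customer_id = p.id GROUP BY p.id, p.name ORDER BY sum_quantity DESC

Execution result:
name | sum_quantity
Jack Brown | 7
Kate Williams | 7
Rose Miller | 7
Olivia Brown | 5
Mia Smith | 3
Leo Smith | 3
Kate Garcia | 2
Kate Jones | 2
Sam Miller | 1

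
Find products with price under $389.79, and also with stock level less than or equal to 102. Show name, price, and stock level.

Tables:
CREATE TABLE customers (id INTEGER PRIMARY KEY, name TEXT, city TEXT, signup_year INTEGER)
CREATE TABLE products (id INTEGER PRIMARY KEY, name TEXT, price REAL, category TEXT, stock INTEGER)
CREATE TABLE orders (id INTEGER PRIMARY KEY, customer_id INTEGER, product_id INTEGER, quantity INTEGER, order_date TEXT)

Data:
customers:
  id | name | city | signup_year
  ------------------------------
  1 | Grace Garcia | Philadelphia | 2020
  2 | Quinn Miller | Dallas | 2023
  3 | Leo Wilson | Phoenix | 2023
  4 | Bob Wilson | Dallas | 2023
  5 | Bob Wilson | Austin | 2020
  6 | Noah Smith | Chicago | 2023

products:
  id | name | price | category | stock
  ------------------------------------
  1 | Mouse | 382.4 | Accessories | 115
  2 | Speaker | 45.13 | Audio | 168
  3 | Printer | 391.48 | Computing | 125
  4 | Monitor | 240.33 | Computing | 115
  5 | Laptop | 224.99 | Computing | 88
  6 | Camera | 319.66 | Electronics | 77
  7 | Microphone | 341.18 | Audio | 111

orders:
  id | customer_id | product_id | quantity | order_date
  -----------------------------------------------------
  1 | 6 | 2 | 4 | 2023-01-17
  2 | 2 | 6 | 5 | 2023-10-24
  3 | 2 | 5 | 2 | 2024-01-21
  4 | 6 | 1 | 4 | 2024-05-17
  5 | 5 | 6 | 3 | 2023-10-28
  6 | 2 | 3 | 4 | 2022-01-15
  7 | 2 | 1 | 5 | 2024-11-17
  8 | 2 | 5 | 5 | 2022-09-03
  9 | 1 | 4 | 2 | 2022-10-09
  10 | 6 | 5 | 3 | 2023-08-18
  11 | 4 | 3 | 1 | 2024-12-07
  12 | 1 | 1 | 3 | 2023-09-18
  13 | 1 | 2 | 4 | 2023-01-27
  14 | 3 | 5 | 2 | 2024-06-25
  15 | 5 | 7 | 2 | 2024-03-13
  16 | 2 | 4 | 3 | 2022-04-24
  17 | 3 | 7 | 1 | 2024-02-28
SELECT name, price, stock FROM products WHERE price < 389.79 AND stock <= 102

Execution result:
name | price | stock
Laptop | 224.99 | 88
Camera | 319.66 | 77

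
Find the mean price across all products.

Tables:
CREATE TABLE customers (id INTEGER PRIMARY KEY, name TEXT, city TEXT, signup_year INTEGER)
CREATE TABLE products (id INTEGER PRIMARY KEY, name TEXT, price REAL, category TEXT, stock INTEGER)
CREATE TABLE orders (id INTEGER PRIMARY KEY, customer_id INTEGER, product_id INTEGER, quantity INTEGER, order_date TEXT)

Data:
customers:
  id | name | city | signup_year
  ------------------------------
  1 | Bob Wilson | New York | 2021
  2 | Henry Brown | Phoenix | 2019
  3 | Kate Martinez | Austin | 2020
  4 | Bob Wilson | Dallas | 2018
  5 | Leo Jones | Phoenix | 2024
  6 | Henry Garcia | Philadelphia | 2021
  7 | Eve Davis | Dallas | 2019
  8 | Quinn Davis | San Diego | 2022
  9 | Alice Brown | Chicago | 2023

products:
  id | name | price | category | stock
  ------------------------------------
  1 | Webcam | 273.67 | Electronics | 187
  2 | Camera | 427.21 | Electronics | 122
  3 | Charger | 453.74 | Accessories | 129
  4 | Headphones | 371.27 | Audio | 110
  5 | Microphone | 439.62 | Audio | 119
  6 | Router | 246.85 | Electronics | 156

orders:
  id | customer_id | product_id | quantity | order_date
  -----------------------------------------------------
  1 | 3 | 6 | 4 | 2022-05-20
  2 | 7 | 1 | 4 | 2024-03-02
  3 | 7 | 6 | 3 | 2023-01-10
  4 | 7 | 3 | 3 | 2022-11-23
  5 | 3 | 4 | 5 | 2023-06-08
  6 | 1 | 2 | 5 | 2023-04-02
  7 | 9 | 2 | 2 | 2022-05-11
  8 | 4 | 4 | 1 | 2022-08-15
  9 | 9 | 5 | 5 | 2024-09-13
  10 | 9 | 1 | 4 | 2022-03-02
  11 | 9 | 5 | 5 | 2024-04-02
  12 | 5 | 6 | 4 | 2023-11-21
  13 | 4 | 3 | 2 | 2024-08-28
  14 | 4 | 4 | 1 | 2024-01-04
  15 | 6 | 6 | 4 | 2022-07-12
SELECT AVG(price) FROM products

Execution result:
368.73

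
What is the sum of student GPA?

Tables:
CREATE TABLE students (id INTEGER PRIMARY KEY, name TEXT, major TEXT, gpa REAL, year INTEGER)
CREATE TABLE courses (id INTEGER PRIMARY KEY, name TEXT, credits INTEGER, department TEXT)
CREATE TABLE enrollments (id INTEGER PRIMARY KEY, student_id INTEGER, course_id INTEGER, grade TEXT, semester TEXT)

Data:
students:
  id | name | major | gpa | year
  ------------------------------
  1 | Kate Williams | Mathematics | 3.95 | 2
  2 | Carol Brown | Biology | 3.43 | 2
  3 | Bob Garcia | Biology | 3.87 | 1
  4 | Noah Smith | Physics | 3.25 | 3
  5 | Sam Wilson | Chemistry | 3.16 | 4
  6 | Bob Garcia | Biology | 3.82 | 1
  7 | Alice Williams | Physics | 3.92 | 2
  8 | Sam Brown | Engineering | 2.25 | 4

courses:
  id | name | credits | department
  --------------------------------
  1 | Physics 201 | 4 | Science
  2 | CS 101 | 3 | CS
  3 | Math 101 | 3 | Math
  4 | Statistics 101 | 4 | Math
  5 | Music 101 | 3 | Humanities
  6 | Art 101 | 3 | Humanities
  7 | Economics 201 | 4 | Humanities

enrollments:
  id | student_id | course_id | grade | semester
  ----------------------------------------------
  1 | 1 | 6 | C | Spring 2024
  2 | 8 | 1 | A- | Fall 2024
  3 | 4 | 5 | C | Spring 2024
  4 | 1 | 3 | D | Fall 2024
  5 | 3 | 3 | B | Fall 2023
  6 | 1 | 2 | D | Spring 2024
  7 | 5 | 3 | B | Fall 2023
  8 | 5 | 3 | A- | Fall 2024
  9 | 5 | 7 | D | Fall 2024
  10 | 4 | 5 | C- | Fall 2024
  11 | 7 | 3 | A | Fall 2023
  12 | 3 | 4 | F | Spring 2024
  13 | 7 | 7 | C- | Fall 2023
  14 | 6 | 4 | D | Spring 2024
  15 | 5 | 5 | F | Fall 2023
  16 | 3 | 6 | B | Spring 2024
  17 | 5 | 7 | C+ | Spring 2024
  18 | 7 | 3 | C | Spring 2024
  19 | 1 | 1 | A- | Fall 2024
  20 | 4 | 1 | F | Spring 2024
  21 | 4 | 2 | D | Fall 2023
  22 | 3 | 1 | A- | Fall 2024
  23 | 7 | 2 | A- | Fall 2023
SELECT SUM(gpa) FROM students

Execution result:
27.65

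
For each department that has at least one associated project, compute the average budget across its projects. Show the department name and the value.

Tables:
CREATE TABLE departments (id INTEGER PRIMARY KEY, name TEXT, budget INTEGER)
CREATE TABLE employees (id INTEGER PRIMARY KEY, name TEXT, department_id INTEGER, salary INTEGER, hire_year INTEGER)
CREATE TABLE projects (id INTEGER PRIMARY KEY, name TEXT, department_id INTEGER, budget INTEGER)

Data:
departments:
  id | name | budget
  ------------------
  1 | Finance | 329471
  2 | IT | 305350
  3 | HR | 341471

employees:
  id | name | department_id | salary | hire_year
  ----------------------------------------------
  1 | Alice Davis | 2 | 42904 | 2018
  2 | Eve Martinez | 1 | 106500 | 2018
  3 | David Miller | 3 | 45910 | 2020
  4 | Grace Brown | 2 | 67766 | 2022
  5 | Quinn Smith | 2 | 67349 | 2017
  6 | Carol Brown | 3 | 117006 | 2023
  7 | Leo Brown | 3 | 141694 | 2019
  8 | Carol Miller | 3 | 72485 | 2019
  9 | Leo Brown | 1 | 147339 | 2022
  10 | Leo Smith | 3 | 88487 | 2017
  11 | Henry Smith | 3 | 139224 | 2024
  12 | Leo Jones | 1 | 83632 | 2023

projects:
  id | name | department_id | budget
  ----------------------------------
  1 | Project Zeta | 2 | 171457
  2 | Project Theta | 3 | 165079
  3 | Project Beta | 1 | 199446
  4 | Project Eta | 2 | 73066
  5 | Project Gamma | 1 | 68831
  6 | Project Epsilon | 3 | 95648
SELECT p.name, AVG(c.budget) AS avg_budget FROM projects c JOIN departments p ON c.department_id = p.id GROUP BY p.id, p.name

Execution result:
name | avg_budget
Finance | 134138.50
IT | 122261.50
HR | 130363.50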